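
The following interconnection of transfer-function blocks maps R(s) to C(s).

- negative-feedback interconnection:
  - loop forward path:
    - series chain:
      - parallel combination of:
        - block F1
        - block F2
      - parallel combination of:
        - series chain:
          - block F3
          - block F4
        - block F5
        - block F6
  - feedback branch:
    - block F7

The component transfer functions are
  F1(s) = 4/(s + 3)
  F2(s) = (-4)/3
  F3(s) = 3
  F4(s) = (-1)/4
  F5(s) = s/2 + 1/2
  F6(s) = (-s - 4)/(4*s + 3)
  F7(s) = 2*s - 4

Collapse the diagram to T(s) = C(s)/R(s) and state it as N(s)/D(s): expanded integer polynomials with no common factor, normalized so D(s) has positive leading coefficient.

Answer: (8*s^3 - 2*s^2 - 19*s)/(16*s^4 - 36*s^3 - 42*s^2 + 31*s - 27)

Working:
Step 1 - combine F1, F2 in parallel gives (-4*s)/(3*s + 9)
Step 2 - combine F3, F4 in series gives (-3)/4
Step 3 - sum the parallel branches (F3*F4), F5, F6 gives (8*s^2 - 2*s - 19)/(16*s + 12)
Step 4 - series reduction of (F1+F2), ((F3*F4)+F5+F6) gives (-8*s^3 + 2*s^2 + 19*s)/(12*s^2 + 45*s + 27)
Step 5 - reduce the feedback loop with forward ((F1+F2)*((F3*F4)+F5+F6)) and return F7; the result is T(s) itself (integer coefficients, no common factor, positive leading denominator coefficient)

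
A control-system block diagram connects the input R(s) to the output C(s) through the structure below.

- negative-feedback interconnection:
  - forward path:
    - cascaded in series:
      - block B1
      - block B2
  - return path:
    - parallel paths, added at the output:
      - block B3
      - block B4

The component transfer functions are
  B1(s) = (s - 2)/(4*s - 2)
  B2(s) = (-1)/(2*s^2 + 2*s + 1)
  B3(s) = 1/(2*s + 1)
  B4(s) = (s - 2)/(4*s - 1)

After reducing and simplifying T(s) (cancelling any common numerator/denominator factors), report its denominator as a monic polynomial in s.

Reducing step by step:

Step 1 - multiply B1, B2 (series); result (2 - s)/(8*s^3 + 4*s^2 - 2)
Step 2 - sum the parallel branches B3, B4; result (2*s^2 + s - 3)/(8*s^2 + 2*s - 1)
Step 3 - apply the feedback formula to (B1*B2), (B3+B4); result (-8*s^3 + 14*s^2 + 5*s - 2)/(64*s^5 + 48*s^4 - 2*s^3 - 17*s^2 + s - 4)
That last expression is T(s), already simplified. Scaling its denominator by 1/64 (the reciprocal of the leading coefficient) yields the monic denominator.

Answer: s^5 + 3*s^4/4 - s^3/32 - 17*s^2/64 + s/64 - 1/16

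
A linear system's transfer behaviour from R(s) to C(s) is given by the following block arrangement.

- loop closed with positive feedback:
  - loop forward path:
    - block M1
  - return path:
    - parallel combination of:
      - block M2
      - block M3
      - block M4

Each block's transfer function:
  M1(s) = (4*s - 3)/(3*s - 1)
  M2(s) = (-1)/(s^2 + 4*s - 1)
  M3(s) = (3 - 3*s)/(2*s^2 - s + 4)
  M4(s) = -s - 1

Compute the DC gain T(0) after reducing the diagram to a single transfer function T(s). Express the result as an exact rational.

Step 1: reduce the parallel group M2, M3, M4 = (-2*s^5 - 9*s^4 - 8*s^3 - 26*s^2 + 3*s - 3)/(2*s^4 + 7*s^3 - 2*s^2 + 17*s - 4)
Step 2: feedback reduction of M1, (M2+M3+M4) = (8*s^5 + 22*s^4 - 29*s^3 + 74*s^2 - 67*s + 12)/(8*s^6 + 36*s^5 + 24*s^4 + 67*s^3 - 37*s^2 - 8*s - 5)
DC gain: substitute s = 0 into T(s) from step 2: T(0) = 12/(-5) = -12/5.

Hence the answer: -12/5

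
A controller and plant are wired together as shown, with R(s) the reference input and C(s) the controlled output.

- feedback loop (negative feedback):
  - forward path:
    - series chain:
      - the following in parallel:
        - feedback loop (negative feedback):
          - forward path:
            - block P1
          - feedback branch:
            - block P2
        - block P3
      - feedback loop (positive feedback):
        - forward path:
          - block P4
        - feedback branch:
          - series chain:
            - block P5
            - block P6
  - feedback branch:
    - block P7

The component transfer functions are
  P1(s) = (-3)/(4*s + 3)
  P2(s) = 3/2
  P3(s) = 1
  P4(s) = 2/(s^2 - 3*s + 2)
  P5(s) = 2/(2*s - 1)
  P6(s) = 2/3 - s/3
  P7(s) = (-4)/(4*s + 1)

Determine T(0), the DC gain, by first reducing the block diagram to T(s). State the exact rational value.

Step 1 - feedback reduction of P1, P2: (-6)/(8*s - 3)
Step 2 - parallel reduction of [P1/(1+P1*P2)], P3: (8*s - 9)/(8*s - 3)
Step 3 - multiply P5, P6 (series): (4 - 2*s)/(6*s - 3)
Step 4 - collapse the loop (P4 forward, (P5*P6) return): (12*s - 6)/(6*s^3 - 21*s^2 + 25*s - 14)
Step 5 - reduce the series chain ([P1/(1+P1*P2)]+P3), [P4/(1-P4*(P5*P6))]: (96*s^2 - 156*s + 54)/(48*s^4 - 186*s^3 + 263*s^2 - 187*s + 42)
Step 6 - feedback reduction of (([P1/(1+P1*P2)]+P3)*[P4/(1-P4*(P5*P6))]), P7: (384*s^3 - 528*s^2 + 60*s + 54)/(192*s^5 - 696*s^4 + 866*s^3 - 869*s^2 + 605*s - 174)
That last expression is T(s); at s = 0 only the constant terms survive, so T(0) = 54/(-174) = -9/29.

Therefore the answer is -9/29.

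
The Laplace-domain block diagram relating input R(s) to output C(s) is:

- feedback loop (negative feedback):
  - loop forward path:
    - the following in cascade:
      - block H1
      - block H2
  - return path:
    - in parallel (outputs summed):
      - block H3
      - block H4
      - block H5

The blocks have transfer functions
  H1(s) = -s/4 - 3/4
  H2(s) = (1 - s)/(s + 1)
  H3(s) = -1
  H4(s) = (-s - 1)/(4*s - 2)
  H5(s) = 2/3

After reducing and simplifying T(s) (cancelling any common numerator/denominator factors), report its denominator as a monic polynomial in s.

[1] reduce the series chain H1, H2: (s^2 + 2*s - 3)/(4*s + 4)
[2] add H3, H4, H5 (parallel): (-7*s - 1)/(12*s - 6)
[3] collapse the loop ((H1*H2) forward, (H3+H4+H5) return): (-12*s^3 - 18*s^2 + 48*s - 18)/(7*s^3 - 33*s^2 - 43*s + 21)
T(s) is the step-3 result (common factors already cancelled). Leading coefficient of the denominator: 7. Divide through by 7 for the monic polynomial.

Answer: s^3 - 33*s^2/7 - 43*s/7 + 3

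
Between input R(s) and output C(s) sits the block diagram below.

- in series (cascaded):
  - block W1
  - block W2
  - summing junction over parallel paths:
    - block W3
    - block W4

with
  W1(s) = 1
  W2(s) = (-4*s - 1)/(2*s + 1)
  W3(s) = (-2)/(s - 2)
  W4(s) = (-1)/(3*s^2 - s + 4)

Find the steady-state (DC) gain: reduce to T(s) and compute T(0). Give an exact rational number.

The answer is -3/4.

Reasoning:
Step 1 - parallel reduction of W3, W4 gives (-6*s^2 + s - 6)/(3*s^3 - 7*s^2 + 6*s - 8)
Step 2 - cascade W1, W2, (W3+W4) gives (24*s^3 + 2*s^2 + 23*s + 6)/(6*s^4 - 11*s^3 + 5*s^2 - 10*s - 8)
DC gain: substitute s = 0 into T(s) from step 2: T(0) = 6/(-8) = -3/4.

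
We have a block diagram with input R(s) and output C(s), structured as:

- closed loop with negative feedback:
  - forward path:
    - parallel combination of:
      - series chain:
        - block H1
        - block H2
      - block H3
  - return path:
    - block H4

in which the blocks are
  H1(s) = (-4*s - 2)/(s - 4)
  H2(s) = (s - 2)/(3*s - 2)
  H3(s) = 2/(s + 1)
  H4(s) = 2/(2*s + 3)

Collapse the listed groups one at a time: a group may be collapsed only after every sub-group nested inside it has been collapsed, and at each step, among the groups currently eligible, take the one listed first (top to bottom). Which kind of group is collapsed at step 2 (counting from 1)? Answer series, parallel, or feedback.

The answer is parallel.

Reasoning:
Step 1 - combine H1, H2 in series
Step 2 - add (H1*H2), H3 (parallel)
Step 3 - feedback reduction of ((H1*H2)+H3), H4
Step 2 collapses a parallel group.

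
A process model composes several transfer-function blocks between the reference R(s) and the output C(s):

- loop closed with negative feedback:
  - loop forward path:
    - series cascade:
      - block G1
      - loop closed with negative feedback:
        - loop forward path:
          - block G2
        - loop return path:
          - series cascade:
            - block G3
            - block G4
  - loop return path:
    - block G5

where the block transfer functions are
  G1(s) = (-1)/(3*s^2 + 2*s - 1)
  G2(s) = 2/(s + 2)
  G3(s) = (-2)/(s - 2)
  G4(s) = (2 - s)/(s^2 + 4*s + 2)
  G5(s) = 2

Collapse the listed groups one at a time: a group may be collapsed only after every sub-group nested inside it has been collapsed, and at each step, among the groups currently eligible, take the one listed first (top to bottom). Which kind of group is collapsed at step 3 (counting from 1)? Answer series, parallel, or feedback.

Step 1. cascade G3, G4
Step 2. apply the feedback formula to G2, (G3*G4)
Step 3. series reduction of G1, [G2/(1+G2*(G3*G4))]
Step 4. close the feedback loop around (G1*[G2/(1+G2*(G3*G4))]), G5
Step 3 collapses a series group.

Answer: series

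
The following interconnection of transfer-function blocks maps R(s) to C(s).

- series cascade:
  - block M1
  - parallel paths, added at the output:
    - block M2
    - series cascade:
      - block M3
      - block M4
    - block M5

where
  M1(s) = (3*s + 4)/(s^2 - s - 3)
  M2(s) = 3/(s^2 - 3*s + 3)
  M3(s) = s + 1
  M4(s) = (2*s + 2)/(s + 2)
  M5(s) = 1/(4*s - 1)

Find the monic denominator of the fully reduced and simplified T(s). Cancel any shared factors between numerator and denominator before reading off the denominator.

1. multiply M3, M4 (series) gives (2*s^2 + 4*s + 2)/(s + 2)
2. sum the parallel branches M2, (M3*M4), M5 gives (8*s^5 - 10*s^4 - 13*s^3 + 39*s^2 + 36*s - 6)/(4*s^4 - 5*s^3 - 11*s^2 + 27*s - 6)
3. combine M1, (M2+(M3*M4)+M5) in series gives (24*s^6 + 2*s^5 - 79*s^4 + 65*s^3 + 264*s^2 + 126*s - 24)/(4*s^6 - 9*s^5 - 18*s^4 + 53*s^3 - 75*s + 18)
The result of step 3 is T(s) in lowest terms. Its denominator has leading coefficient 4; dividing the denominator through by 4 makes it monic.

Answer: s^6 - 9*s^5/4 - 9*s^4/2 + 53*s^3/4 - 75*s/4 + 9/2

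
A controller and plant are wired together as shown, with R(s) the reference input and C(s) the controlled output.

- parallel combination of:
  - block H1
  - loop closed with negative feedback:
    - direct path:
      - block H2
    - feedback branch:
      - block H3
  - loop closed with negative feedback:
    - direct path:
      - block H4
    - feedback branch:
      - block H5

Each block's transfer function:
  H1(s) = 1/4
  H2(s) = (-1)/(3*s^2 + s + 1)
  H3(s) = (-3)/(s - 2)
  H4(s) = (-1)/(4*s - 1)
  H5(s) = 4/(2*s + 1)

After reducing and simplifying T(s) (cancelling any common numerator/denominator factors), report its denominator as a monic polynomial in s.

Step 1. reduce the feedback loop with forward H2 and return H3 = (2 - s)/(3*s^3 - 5*s^2 - s + 1)
Step 2. feedback reduction of H4, H5 = (-2*s - 1)/(8*s^2 + 2*s - 5)
Step 3. add H1, [H2/(1+H2*H3)], [H4/(1+H4*H5)] (parallel) = (24*s^5 - 58*s^4 - 37*s^3 + 115*s^2 + 39*s - 49)/(96*s^5 - 136*s^4 - 132*s^3 + 124*s^2 + 28*s - 20)
No further cancellation is possible in the step-3 result, so that is T(s). Its denominator becomes monic after dividing by the leading coefficient 96.

Answer: s^5 - 17*s^4/12 - 11*s^3/8 + 31*s^2/24 + 7*s/24 - 5/24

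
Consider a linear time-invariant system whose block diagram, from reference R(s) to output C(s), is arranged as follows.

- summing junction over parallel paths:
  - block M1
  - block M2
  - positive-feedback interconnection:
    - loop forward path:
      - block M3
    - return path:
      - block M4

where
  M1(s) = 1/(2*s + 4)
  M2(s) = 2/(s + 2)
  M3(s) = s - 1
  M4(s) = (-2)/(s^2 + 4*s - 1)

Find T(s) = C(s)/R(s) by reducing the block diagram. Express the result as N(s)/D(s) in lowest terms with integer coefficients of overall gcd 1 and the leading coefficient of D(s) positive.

The answer is (2*s^4 + 10*s^3 + 7*s^2 + 12*s - 11)/(2*s^3 + 16*s^2 + 18*s - 12).

Reasoning:
Step 1: collapse the loop (M3 forward, M4 return) = (s^3 + 3*s^2 - 5*s + 1)/(s^2 + 6*s - 3)
Step 2: parallel reduction of M1, M2, [M3/(1-M3*M4)]; the result is T(s) itself (integer coefficients, no common factor, positive leading denominator coefficient)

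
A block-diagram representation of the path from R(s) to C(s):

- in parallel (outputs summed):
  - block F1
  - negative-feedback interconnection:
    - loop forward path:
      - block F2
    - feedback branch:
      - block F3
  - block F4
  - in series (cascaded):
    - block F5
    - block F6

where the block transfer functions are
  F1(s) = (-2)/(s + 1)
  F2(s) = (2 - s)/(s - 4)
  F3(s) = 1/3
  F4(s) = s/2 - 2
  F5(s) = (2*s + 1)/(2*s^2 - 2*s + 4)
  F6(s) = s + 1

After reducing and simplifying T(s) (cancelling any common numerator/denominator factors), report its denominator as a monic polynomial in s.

The answer is s^4 - 5*s^3 + s^2 - 3*s - 10.

Reasoning:
Step 1: reduce the feedback loop with forward F2 and return F3 gives (6 - 3*s)/(2*s - 10)
Step 2: series reduction of F5, F6 gives (2*s^2 + 3*s + 1)/(2*s^2 - 2*s + 4)
Step 3: combine F1, [F2/(1+F2*F3)], F4, (F5*F6) in parallel gives (s^5 - 10*s^4 + 18*s^3 - 7*s^2 - 45*s + 87)/(2*s^4 - 10*s^3 + 2*s^2 - 6*s - 20)
Step 3 gives the fully reduced T(s), with no common factor left to cancel. The denominator's leading coefficient is 2, so divide each of its coefficients by 2 to get the monic form.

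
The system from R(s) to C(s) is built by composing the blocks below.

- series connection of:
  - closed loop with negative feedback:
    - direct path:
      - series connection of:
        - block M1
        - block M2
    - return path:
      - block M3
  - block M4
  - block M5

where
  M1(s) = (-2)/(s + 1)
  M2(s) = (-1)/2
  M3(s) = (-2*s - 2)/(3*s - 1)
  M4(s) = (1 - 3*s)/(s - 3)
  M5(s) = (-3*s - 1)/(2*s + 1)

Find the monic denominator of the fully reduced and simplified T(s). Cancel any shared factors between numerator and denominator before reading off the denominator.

First reduce the diagram to T(s).

1. series reduction of M1, M2 gives 1/(s + 1)
2. apply the feedback formula to (M1*M2), M3 gives (3*s - 1)/(3*s^2 - 3)
3. series reduction of [(M1*M2)/(1+(M1*M2)*M3)], M4, M5 gives (27*s^3 - 9*s^2 - 3*s + 1)/(6*s^4 - 15*s^3 - 15*s^2 + 15*s + 9)
No further cancellation is possible in the step-3 result, so that is T(s). Its denominator becomes monic after dividing by the leading coefficient 6.

Answer: s^4 - 5*s^3/2 - 5*s^2/2 + 5*s/2 + 3/2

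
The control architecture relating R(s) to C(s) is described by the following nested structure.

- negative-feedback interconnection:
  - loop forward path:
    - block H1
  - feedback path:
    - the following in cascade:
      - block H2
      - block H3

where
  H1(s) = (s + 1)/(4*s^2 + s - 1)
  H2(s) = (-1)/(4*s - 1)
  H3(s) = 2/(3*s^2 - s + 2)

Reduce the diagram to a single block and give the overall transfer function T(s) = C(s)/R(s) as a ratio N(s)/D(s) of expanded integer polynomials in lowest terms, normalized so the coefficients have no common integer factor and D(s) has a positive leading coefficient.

Reducing step by step:

Step 1 - cascade H2, H3 -> (-2)/(12*s^3 - 7*s^2 + 9*s - 2)
Step 2 - feedback reduction of H1, (H2*H3), which is the overall transfer function T(s) = C(s)/R(s) in lowest terms

Answer: (12*s^4 + 5*s^3 + 2*s^2 + 7*s - 2)/(48*s^5 - 16*s^4 + 17*s^3 + 8*s^2 - 13*s)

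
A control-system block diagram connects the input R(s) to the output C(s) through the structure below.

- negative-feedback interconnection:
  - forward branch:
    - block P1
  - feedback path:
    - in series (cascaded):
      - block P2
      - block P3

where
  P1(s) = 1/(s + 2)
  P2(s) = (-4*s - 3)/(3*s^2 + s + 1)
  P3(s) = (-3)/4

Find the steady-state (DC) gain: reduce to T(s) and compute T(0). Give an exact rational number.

(1) reduce the series chain P2, P3; result (12*s + 9)/(12*s^2 + 4*s + 4)
(2) apply the feedback formula to P1, (P2*P3); result (12*s^2 + 4*s + 4)/(12*s^3 + 28*s^2 + 24*s + 17)
Step 2 gives the overall T(s). Then T(0) = 4/17.

Final answer: 4/17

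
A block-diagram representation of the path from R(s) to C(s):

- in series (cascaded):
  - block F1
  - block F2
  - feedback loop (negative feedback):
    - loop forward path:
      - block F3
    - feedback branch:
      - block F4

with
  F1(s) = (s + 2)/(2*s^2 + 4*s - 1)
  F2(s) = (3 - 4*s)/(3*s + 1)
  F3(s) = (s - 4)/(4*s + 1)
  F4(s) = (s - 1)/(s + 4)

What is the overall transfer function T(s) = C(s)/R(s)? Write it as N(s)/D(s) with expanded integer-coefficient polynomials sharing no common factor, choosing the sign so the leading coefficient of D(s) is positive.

Answer: (-4*s^4 - 5*s^3 + 70*s^2 + 80*s - 96)/(30*s^5 + 142*s^4 + 221*s^3 + 119*s^2 - 4*s - 8)

Working:
1. collapse the loop (F3 forward, F4 return) -> (s^2 - 16)/(5*s^2 + 12*s + 8)
2. multiply F1, F2, [F3/(1+F3*F4)] (series); the result is T(s) itself (integer coefficients, no common factor, positive leading denominator coefficient)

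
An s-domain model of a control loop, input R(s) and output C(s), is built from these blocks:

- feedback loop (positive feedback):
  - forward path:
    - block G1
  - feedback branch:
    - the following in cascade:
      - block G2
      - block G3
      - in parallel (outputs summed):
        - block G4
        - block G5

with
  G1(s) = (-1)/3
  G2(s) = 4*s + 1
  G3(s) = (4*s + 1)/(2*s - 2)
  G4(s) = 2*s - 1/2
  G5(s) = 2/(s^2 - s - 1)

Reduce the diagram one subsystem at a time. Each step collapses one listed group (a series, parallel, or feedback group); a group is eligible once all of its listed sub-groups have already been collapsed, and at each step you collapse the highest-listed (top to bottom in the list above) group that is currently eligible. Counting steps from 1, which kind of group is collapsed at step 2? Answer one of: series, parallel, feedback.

(1) sum the parallel branches G4, G5
(2) multiply G2, G3, (G4+G5) (series)
(3) feedback reduction of G1, (G2*G3*(G4+G5))
So the answer for step 2 is series.

Therefore the answer is series.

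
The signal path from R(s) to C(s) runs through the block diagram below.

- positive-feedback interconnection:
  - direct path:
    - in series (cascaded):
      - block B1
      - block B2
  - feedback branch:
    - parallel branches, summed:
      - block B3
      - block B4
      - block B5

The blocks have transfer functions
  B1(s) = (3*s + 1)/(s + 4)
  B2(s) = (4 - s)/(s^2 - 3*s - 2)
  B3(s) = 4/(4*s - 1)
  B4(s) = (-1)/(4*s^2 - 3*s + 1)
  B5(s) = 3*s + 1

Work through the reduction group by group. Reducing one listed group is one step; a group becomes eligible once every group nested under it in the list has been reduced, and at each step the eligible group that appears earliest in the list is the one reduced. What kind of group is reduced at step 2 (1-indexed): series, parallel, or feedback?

[1] multiply B1, B2 (series)
[2] combine B3, B4, B5 in parallel
[3] close the feedback loop around (B1*B2), (B3+B4+B5)
Step 2: parallel.

Therefore the answer is parallel.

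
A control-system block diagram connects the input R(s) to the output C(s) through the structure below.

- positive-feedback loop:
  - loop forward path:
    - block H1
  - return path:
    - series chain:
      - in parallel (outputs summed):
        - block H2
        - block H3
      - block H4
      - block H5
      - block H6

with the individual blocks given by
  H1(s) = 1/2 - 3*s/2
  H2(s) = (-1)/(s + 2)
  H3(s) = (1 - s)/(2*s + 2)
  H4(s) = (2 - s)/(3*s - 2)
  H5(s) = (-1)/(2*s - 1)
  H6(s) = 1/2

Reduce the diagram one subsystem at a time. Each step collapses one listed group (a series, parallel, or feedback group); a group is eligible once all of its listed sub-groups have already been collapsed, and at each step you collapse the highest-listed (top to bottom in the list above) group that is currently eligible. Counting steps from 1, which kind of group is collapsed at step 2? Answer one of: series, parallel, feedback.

Answer: series

Working:
Step 1. combine H2, H3 in parallel
Step 2. multiply (H2+H3), H4, H5, H6 (series)
Step 3. apply the feedback formula to H1, ((H2+H3)*H4*H5*H6)
Step 2: series.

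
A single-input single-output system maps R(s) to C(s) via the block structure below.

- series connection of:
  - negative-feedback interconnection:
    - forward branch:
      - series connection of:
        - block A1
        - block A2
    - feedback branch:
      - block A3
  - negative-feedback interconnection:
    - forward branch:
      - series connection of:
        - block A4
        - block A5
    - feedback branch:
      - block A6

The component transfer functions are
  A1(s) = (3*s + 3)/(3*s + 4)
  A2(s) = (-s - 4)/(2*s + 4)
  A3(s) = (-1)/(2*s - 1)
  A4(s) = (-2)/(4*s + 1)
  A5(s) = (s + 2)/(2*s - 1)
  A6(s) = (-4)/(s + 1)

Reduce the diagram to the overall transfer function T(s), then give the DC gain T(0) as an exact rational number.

Answer: 4/5

Working:
Step 1 - combine A1, A2 in series, giving (-3*s^2 - 15*s - 12)/(6*s^2 + 20*s + 16)
Step 2 - feedback reduction of (A1*A2), A3, giving (-6*s^3 - 27*s^2 - 9*s + 12)/(12*s^3 + 37*s^2 + 27*s - 4)
Step 3 - multiply A4, A5 (series), giving (-2*s - 4)/(8*s^2 - 2*s - 1)
Step 4 - close the feedback loop around (A4*A5), A6, giving (-2*s^2 - 6*s - 4)/(8*s^3 + 6*s^2 + 5*s + 15)
Step 5 - combine [(A1*A2)/(1+(A1*A2)*A3)], [(A4*A5)/(1+(A4*A5)*A6)] in series, giving (12*s^5 + 90*s^4 + 204*s^3 + 138*s^2 - 36*s - 48)/(96*s^6 + 368*s^5 + 498*s^4 + 495*s^3 + 666*s^2 + 385*s - 60)
That last expression is T(s); at s = 0 only the constant terms survive, so T(0) = -48/(-60) = 4/5.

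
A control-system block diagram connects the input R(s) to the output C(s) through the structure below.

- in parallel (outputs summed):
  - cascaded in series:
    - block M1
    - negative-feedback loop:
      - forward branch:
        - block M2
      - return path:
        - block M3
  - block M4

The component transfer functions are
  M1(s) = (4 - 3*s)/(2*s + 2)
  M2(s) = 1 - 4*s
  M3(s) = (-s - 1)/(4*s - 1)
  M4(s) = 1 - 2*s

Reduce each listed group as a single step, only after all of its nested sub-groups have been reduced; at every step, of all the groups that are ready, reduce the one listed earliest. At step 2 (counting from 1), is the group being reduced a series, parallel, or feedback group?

The answer is series.

Reasoning:
Step 1: reduce the feedback loop with forward M2 and return M3
Step 2: multiply M1, [M2/(1+M2*M3)] (series)
Step 3: combine (M1*[M2/(1+M2*M3)]), M4 in parallel
Step 2 collapses a series group.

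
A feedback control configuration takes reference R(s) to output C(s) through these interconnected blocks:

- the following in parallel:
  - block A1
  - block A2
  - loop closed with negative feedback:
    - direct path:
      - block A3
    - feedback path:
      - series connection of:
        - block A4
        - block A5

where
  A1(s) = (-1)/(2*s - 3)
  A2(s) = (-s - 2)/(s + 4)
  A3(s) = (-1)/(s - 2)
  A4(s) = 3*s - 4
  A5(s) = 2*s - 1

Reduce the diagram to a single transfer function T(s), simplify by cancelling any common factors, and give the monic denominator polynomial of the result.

Reducing step by step:

Step 1 - series reduction of A4, A5 = 6*s^2 - 11*s + 4
Step 2 - feedback reduction of A3, (A4*A5) = 1/(6*s^2 - 12*s + 6)
Step 3 - parallel reduction of A1, A2, [A3/(1+A3*(A4*A5))] = (-12*s^4 + 12*s^3 + 26*s^2 - 31*s)/(12*s^4 + 6*s^3 - 120*s^2 + 174*s - 72)
T(s) is the step-3 result (common factors already cancelled). Leading coefficient of the denominator: 12. Divide through by 12 for the monic polynomial.

Answer: s^4 + s^3/2 - 10*s^2 + 29*s/2 - 6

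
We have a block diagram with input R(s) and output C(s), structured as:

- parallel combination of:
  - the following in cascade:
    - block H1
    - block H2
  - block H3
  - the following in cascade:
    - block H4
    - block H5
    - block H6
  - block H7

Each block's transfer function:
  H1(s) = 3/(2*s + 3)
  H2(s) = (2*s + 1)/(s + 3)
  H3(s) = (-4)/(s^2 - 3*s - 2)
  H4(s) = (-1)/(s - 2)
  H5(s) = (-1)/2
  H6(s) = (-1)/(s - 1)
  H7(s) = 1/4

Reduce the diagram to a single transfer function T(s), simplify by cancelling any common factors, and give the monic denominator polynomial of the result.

Step 1: multiply H1, H2 (series): (6*s + 3)/(2*s^2 + 9*s + 9)
Step 2: series reduction of H4, H5, H6: (-1)/(2*s^2 - 6*s + 4)
Step 3: add (H1*H2), H3, (H4*H5*H6), H7 (parallel): (2*s^6 + 21*s^5 - 195*s^4 + 117*s^3 + 449*s^2 + 102*s - 336)/(8*s^6 - 12*s^5 - 108*s^4 + 108*s^3 + 292*s^2 - 144*s - 144)
The result of step 3 is T(s) in lowest terms. Its denominator has leading coefficient 8; dividing the denominator through by 8 makes it monic.

Hence the answer: s^6 - 3*s^5/2 - 27*s^4/2 + 27*s^3/2 + 73*s^2/2 - 18*s - 18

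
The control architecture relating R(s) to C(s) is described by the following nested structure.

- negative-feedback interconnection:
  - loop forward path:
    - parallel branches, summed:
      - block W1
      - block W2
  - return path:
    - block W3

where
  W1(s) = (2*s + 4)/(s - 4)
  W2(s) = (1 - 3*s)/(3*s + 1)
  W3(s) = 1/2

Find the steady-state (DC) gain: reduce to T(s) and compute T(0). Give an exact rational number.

Step 1: combine W1, W2 in parallel; result (3*s^2 + 27*s)/(3*s^2 - 11*s - 4)
Step 2: collapse the loop ((W1+W2) forward, W3 return); result (6*s^2 + 54*s)/(9*s^2 + 5*s - 8)
That last expression is T(s); at s = 0 only the constant terms survive, so T(0) = 0/(-8) = 0.

Therefore the answer is 0.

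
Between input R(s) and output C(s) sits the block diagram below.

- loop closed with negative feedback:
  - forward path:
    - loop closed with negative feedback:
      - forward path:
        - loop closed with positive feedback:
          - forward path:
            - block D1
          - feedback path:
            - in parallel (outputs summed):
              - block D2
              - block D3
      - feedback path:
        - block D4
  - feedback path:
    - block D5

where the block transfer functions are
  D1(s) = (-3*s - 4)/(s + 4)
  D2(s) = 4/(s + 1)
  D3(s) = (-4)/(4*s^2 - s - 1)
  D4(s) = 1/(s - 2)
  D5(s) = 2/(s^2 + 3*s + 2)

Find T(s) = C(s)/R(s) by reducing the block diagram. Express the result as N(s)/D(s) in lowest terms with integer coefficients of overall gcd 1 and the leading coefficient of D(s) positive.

Step 1 - sum the parallel branches D2, D3: (16*s^2 - 8*s - 8)/(4*s^3 + 3*s^2 - 2*s - 1)
Step 2 - apply the feedback formula to D1, (D2+D3): (-12*s^4 - 25*s^3 - 6*s^2 + 11*s + 4)/(4*s^4 + 67*s^3 + 50*s^2 - 65*s - 36)
Step 3 - apply the feedback formula to [D1/(1-D1*(D2+D3))], D4: (-12*s^5 - s^4 + 44*s^3 + 23*s^2 - 18*s - 8)/(4*s^5 + 47*s^4 - 109*s^3 - 171*s^2 + 105*s + 76)
Step 4 - feedback reduction of [[D1/(1-D1*(D2+D3))]/(1+[D1/(1-D1*(D2+D3))]*D4)], D5 - this is the overall T(s), already in the required normalized form

Answer: (-12*s^6 - 25*s^5 + 42*s^4 + 111*s^3 + 28*s^2 - 44*s - 16)/(4*s^6 + 55*s^5 - 39*s^4 - 367*s^3 - 171*s^2 + 266*s + 136)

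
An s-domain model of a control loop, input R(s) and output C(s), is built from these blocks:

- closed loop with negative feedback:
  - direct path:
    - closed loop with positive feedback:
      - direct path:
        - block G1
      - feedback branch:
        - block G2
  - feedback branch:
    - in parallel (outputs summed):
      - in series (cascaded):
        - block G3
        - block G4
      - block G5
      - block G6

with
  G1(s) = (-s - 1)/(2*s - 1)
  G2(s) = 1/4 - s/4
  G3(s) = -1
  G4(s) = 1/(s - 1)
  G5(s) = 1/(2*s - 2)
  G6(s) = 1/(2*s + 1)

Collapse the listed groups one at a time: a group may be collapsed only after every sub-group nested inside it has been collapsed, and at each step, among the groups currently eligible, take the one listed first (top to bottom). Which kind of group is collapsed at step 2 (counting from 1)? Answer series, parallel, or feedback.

(1) apply the feedback formula to G1, G2
(2) reduce the series chain G3, G4
(3) parallel reduction of (G3*G4), G5, G6
(4) close the feedback loop around [G1/(1-G1*G2)], ((G3*G4)+G5+G6)
Step 2: series.

Therefore the answer is series.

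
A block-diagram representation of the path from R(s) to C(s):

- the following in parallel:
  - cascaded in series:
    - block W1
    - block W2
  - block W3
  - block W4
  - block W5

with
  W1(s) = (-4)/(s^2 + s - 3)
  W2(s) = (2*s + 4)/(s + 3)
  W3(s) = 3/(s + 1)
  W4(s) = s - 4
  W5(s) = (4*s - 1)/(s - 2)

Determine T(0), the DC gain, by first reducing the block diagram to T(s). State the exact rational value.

(1) cascade W1, W2 = (-8*s - 16)/(s^3 + 4*s^2 - 9)
(2) sum the parallel branches (W1*W2), W3, W4, W5 = (s^6 + 3*s^5 + 4*s^4 + 16*s^3 + 5*s^2 - 40*s + 23)/(s^5 + 3*s^4 - 6*s^3 - 17*s^2 + 9*s + 18)
DC gain: substitute s = 0 into T(s) from step 2: T(0) = 23/18.

Hence the answer: 23/18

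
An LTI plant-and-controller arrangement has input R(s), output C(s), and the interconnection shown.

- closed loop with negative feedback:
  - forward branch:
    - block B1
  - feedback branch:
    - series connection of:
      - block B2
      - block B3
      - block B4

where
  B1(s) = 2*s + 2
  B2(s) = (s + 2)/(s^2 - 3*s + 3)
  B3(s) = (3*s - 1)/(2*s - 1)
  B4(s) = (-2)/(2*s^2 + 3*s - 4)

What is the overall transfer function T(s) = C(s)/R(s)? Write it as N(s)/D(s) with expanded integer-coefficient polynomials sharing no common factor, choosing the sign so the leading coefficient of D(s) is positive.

Answer: (8*s^6 - 8*s^5 - 38*s^4 + 76*s^3 + 8*s^2 - 66*s + 24)/(4*s^5 - 8*s^4 - 23*s^3 + 17*s^2 - 57*s + 20)

Working:
Step 1 - series reduction of B2, B3, B4; result (-6*s^2 - 10*s + 4)/(4*s^5 - 8*s^4 - 11*s^3 + 49*s^2 - 45*s + 12)
Step 2 - apply the feedback formula to B1, (B2*B3*B4): this yields T(s), and no further normalization is needed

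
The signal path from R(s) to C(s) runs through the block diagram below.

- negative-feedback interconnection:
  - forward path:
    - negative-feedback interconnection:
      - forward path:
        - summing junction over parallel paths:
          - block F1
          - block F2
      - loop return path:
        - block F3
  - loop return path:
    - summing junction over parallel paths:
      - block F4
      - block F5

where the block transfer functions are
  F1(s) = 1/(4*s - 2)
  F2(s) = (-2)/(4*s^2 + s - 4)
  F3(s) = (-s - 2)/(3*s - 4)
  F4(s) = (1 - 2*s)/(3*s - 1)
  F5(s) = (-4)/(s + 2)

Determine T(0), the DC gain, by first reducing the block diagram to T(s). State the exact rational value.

Reducing step by step:

Step 1: parallel reduction of F1, F2; result (4*s^2 - 7*s)/(16*s^3 - 4*s^2 - 18*s + 8)
Step 2: close the feedback loop around (F1+F2), F3; result (12*s^3 - 37*s^2 + 28*s)/(48*s^4 - 80*s^3 - 39*s^2 + 110*s - 32)
Step 3: parallel reduction of F4, F5; result (-2*s^2 - 15*s + 6)/(3*s^2 + 5*s - 2)
Step 4: feedback reduction of [(F1+F2)/(1+(F1+F2)*F3)], (F4+F5); result (36*s^5 - 51*s^4 - 125*s^3 + 214*s^2 - 56*s)/(144*s^6 - 24*s^5 - 719*s^4 + 866*s^3 - 110*s^2 - 212*s + 64)
Step 4 gives the overall T(s). Then T(0) = 0/64 = 0.

Answer: 0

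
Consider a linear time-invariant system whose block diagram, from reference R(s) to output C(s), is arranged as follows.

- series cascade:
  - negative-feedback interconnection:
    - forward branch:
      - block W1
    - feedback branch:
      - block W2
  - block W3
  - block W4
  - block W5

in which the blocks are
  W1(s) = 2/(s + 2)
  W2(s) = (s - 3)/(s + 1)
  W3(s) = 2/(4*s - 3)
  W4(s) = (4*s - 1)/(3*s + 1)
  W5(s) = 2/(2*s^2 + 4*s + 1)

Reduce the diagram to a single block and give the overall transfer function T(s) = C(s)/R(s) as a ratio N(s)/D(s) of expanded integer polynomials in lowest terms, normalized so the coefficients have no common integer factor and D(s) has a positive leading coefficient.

The answer is (32*s^2 + 24*s - 8)/(24*s^6 + 158*s^5 + 80*s^4 - 239*s^3 - 32*s^2 + 53*s + 12).

Reasoning:
1. close the feedback loop around W1, W2 gives (2*s + 2)/(s^2 + 5*s - 4)
2. combine [W1/(1+W1*W2)], W3, W4, W5 in series - this is the overall T(s), already in the required normalized form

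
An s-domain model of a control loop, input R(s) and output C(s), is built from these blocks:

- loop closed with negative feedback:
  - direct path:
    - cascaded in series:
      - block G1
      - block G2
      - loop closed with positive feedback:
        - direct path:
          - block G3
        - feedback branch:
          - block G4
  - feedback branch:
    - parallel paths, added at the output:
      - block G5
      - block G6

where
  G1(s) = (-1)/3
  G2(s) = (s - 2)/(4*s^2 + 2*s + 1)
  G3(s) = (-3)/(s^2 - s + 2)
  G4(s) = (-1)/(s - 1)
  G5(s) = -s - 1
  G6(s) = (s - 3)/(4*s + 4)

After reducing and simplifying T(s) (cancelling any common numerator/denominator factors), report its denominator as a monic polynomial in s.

(1) collapse the loop (G3 forward, G4 return), giving (3 - 3*s)/(s^3 - 2*s^2 + 3*s - 5)
(2) combine G1, G2, [G3/(1-G3*G4)] in series, giving (s^2 - 3*s + 2)/(4*s^5 - 6*s^4 + 9*s^3 - 16*s^2 - 7*s - 5)
(3) add G5, G6 (parallel), giving (-4*s^2 - 7*s - 7)/(4*s + 4)
(4) close the feedback loop around (G1*G2*[G3/(1-G3*G4)]), (G5+G6), giving (4*s^3 - 8*s^2 - 4*s + 8)/(16*s^6 - 8*s^5 + 8*s^4 - 23*s^3 - 86*s^2 - 41*s - 34)
Step 4 gives the fully reduced T(s), with no common factor left to cancel. The denominator's leading coefficient is 16, so divide each of its coefficients by 16 to get the monic form.

Therefore the answer is s^6 - s^5/2 + s^4/2 - 23*s^3/16 - 43*s^2/8 - 41*s/16 - 17/8.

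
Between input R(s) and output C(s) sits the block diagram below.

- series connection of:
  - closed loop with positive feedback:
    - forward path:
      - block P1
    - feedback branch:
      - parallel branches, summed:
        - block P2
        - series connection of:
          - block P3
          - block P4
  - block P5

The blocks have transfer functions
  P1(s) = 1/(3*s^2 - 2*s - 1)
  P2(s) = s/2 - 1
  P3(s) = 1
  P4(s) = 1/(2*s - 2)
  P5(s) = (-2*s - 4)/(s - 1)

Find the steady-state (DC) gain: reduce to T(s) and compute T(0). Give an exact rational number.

Step 1 - series reduction of P3, P4; result 1/(2*s - 2)
Step 2 - combine P2, (P3*P4) in parallel; result (s^2 - 3*s + 3)/(2*s - 2)
Step 3 - close the feedback loop around P1, (P2+(P3*P4)); result (2*s - 2)/(6*s^3 - 11*s^2 + 5*s - 1)
Step 4 - series reduction of [P1/(1-P1*(P2+(P3*P4)))], P5; result (-4*s - 8)/(6*s^3 - 11*s^2 + 5*s - 1)
That last expression is T(s); at s = 0 only the constant terms survive, so T(0) = -8/(-1) = 8.

Hence the answer: 8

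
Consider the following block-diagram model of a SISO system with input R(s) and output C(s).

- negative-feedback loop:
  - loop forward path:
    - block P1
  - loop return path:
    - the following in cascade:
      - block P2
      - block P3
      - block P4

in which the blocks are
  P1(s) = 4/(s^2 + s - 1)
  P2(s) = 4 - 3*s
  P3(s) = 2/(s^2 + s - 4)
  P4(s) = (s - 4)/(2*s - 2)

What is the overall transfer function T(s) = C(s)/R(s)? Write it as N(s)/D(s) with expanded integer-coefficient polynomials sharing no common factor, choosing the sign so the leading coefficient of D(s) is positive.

1. combine P2, P3, P4 in series: (-3*s^2 + 16*s - 16)/(s^3 - 5*s + 4)
2. feedback reduction of P1, (P2*P3*P4): this yields T(s), and no further normalization is needed

Answer: (4*s^3 - 20*s + 16)/(s^5 + s^4 - 6*s^3 - 13*s^2 + 73*s - 68)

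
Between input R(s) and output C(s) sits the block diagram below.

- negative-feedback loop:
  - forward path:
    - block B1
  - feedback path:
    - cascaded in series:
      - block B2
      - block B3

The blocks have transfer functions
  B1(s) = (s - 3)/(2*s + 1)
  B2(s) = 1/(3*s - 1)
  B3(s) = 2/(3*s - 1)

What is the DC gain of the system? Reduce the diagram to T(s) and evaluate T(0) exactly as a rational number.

[1] cascade B2, B3 gives 2/(9*s^2 - 6*s + 1)
[2] collapse the loop (B1 forward, (B2*B3) return) gives (9*s^3 - 33*s^2 + 19*s - 3)/(18*s^3 - 3*s^2 - 2*s - 5)
Step 2 gives the overall T(s). Then T(0) = -3/(-5) = 3/5.

Therefore the answer is 3/5.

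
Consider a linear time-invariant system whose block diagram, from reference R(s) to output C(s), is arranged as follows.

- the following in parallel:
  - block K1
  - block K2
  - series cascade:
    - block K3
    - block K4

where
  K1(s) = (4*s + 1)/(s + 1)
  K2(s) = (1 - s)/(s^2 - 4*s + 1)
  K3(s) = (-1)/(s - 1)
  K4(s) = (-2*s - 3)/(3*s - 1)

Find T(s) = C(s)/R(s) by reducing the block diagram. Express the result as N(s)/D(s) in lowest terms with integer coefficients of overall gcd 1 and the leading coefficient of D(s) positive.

The answer is (12*s^5 - 62*s^4 + 65*s^3 - 25*s^2 - 15*s + 5)/(3*s^5 - 13*s^4 + 4*s^3 + 12*s^2 - 7*s + 1).

Reasoning:
1. multiply K3, K4 (series), giving (2*s + 3)/(3*s^2 - 4*s + 1)
2. sum the parallel branches K1, K2, (K3*K4), giving the overall T(s)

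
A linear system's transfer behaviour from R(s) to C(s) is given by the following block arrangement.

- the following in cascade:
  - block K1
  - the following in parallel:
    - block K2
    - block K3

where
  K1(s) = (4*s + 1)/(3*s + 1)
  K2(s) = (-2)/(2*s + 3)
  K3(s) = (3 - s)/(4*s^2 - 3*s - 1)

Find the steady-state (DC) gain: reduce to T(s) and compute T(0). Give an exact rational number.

Step 1 - add K2, K3 (parallel), giving (-10*s^2 + 9*s + 11)/(8*s^3 + 6*s^2 - 11*s - 3)
Step 2 - cascade K1, (K2+K3), giving (-10*s^2 + 9*s + 11)/(6*s^3 + 5*s^2 - 8*s - 3)
The step-2 result is T(s). Setting s = 0: T(0) = 11/(-3) = -11/3.

Answer: -11/3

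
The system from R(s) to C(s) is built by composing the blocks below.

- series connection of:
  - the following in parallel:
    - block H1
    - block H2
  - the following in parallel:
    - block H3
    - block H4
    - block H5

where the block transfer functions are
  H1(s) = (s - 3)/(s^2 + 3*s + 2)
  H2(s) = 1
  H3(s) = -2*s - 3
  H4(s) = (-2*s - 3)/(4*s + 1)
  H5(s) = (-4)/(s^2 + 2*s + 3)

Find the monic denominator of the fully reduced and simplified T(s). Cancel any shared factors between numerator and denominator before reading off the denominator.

1. add H1, H2 (parallel); result (s^2 + 4*s - 1)/(s^2 + 3*s + 2)
2. reduce the parallel group H3, H4, H5; result (-8*s^4 - 32*s^3 - 62*s^2 - 76*s - 22)/(4*s^3 + 9*s^2 + 14*s + 3)
3. combine (H1+H2), (H3+H4+H5) in series; result (-8*s^6 - 64*s^5 - 182*s^4 - 292*s^3 - 264*s^2 - 12*s + 22)/(4*s^5 + 21*s^4 + 49*s^3 + 63*s^2 + 37*s + 6)
No further cancellation is possible in the step-3 result, so that is T(s). Its denominator becomes monic after dividing by the leading coefficient 4.

Answer: s^5 + 21*s^4/4 + 49*s^3/4 + 63*s^2/4 + 37*s/4 + 3/2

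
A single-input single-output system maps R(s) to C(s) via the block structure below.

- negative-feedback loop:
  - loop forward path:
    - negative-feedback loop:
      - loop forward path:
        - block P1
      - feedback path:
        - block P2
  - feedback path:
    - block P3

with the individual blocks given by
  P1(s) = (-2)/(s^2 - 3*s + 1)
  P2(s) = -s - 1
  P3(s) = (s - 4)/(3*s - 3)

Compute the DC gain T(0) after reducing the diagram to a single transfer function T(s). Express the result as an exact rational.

Step 1. feedback reduction of P1, P2, giving (-2)/(s^2 - s + 3)
Step 2. reduce the feedback loop with forward [P1/(1+P1*P2)] and return P3, giving (6 - 6*s)/(3*s^3 - 6*s^2 + 10*s - 1)
The step-2 result is T(s). Setting s = 0: T(0) = 6/(-1) = -6.

Final answer: -6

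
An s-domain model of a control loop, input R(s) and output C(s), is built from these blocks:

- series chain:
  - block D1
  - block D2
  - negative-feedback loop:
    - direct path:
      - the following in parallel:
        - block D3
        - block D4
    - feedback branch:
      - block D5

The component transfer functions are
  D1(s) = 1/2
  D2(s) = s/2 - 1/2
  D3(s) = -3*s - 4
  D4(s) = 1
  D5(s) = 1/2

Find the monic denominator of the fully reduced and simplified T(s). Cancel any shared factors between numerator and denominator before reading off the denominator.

(1) combine D3, D4 in parallel; result -3*s - 3
(2) close the feedback loop around (D3+D4), D5; result (6*s + 6)/(3*s + 1)
(3) reduce the series chain D1, D2, [(D3+D4)/(1+(D3+D4)*D5)]; result (3*s^2 - 3)/(6*s + 2)
Step 3 gives the fully reduced T(s), with no common factor left to cancel. The denominator's leading coefficient is 6, so divide each of its coefficients by 6 to get the monic form.

Therefore the answer is s + 1/3.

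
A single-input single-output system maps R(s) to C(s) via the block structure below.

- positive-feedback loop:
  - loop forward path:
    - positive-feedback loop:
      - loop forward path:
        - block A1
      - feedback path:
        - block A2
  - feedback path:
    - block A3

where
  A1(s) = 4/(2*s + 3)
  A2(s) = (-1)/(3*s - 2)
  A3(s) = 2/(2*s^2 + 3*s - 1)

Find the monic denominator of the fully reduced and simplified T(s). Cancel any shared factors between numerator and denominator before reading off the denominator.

First reduce the diagram to T(s).

Step 1. reduce the feedback loop with forward A1 and return A2 -> (12*s - 8)/(6*s^2 + 5*s - 2)
Step 2. feedback reduction of [A1/(1-A1*A2)], A3 -> (24*s^3 + 20*s^2 - 36*s + 8)/(12*s^4 + 28*s^3 + 5*s^2 - 35*s + 18)
Step 2 gives the fully reduced T(s), with no common factor left to cancel. The denominator's leading coefficient is 12, so divide each of its coefficients by 12 to get the monic form.

Answer: s^4 + 7*s^3/3 + 5*s^2/12 - 35*s/12 + 3/2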